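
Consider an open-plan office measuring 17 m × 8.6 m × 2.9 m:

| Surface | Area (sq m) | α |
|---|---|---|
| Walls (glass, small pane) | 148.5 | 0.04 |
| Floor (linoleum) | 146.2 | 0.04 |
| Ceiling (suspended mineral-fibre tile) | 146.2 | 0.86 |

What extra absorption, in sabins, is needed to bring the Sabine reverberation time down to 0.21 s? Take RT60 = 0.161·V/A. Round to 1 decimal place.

187.5 sabins

A₁ = Σ Sᵢαᵢ = 148.5·0.04 + 146.2·0.04 + 146.2·0.86 = 137.520 sabins.
For T = 0.21 s, need A₂ = 0.161·V/T = 0.161·423.98/0.21 = 325.051 sabins.
Additional absorption ΔA = 325.051 − 137.520 = 187.5 sabins.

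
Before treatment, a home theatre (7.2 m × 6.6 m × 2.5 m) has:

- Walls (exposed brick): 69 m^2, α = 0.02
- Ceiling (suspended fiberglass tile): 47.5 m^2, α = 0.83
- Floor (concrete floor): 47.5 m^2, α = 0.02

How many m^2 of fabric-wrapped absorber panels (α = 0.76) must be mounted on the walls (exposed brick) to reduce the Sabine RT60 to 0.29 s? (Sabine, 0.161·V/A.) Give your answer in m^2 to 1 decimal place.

32.7

A₁ = Σ Sᵢαᵢ = 69·0.02 + 47.5·0.83 + 47.5·0.02 = 41.755 sabins.
V = 118.8 m³. Target absorption A₂ = 0.161 × 118.8 / 0.29 = 65.954 sabins.
ΔA needed = 65.954 − 41.755 = 24.199 sabins.
Net gain per m^2: Δα = 0.76 − 0.02 = 0.74.
Panel area = 24.199 / 0.74 = 32.7 m^2.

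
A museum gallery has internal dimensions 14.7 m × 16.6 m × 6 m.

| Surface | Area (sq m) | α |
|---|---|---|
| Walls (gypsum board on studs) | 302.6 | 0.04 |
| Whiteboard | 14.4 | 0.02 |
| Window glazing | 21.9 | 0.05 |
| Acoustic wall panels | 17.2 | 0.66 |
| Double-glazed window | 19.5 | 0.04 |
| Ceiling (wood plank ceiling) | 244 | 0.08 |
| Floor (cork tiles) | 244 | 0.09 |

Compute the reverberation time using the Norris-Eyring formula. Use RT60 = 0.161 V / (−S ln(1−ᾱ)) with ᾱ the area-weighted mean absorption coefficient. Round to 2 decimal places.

3.37 s

S = Σ Sᵢ = 863.6 sq m.
Absorption A = 302.6×0.04 + 14.4×0.02 + 21.9×0.05 + 17.2×0.66 + 19.5×0.04 + 244×0.08 + 244×0.09 = 67.099 sabins.
ᾱ = 67.099 / 863.6 = 0.0777.
−S·ln(1−ᾱ) = −863.6 × ln(1 − 0.0777) = 69.852.
V = 14.7 × 16.6 × 6 = 1464.12 m³.
RT60 = 0.161 × 1464.12 / 69.852 = 3.37 s.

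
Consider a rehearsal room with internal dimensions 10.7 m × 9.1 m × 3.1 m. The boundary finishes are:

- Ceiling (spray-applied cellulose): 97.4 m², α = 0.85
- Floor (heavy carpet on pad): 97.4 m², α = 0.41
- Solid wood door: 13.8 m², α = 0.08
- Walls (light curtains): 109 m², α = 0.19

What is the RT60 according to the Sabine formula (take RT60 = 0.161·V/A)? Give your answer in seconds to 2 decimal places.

Equivalent absorption area: A = 97.4*0.85 + 97.4*0.41 + 13.8*0.08 + 109*0.19 = 144.538 m².
Room volume: 301.847 m³.
Sabine: RT60 = 0.161 × 301.847 / 144.538 = 0.34 s.

0.34 s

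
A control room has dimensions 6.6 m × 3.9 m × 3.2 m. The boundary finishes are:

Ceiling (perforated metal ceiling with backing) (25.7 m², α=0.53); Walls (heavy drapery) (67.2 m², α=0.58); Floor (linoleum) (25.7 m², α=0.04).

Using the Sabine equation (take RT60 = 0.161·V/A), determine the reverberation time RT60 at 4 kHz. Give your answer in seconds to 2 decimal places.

0.25 sec

A = Σ Sᵢαᵢ = 25.7·0.53 + 67.2·0.58 + 25.7·0.04 = 53.625 sabins.
V = 6.6·3.9·3.2 = 82.368 m³.
RT60 = 0.161 · V / A = 0.161 × 82.368 / 53.625 = 0.25 s.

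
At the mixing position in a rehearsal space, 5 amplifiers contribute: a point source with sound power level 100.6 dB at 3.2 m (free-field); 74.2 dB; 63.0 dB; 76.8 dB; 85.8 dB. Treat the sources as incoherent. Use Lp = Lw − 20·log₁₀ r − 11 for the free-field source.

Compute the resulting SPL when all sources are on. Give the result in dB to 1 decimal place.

87.4 dB

Source at 3.2 m: Lp = 100.6 − 20·log₁₀(3.2) − 11 = 79.5 dB.
Converting to relative power and adding: 10^(79.5/10) + 10^(74.2/10) + 10^(63.0/10) + 10^(76.8/10) + 10^(85.8/10) = 5.455e+08.
Back to dB: 10·log₁₀ Σ = 87.4 dB.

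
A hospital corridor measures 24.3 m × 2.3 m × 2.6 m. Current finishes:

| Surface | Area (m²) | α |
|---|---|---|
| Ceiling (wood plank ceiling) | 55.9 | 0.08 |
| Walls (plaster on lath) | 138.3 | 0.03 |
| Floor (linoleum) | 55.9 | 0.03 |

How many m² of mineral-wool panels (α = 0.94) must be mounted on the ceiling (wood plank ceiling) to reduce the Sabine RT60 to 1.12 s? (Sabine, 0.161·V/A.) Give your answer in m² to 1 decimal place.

Equivalent absorption area: A₁ = 55.9*0.08 + 138.3*0.03 + 55.9*0.03 = 10.298 m².
Required A₂ = 0.161·145.314/1.12 = 20.889 sabins.
ΔA needed = 20.889 − 10.298 = 10.591 sabins.
Net gain per m²: Δα = 0.94 − 0.08 = 0.86.
Area = ΔA/Δα = 10.591/0.86 = 12.3 m².

12.3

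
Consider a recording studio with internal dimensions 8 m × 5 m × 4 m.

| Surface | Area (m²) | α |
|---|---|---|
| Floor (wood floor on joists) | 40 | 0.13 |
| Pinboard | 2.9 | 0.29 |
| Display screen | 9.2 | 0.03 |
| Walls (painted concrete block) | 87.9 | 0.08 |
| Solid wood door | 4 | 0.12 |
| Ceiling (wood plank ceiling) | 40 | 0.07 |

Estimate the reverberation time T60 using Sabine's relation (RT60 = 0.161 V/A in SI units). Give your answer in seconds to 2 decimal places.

1.55 s

A = Σ Sᵢαᵢ = 40*0.13 + 2.9*0.29 + 9.2*0.03 + 87.9*0.08 + 4*0.12 + 40*0.07 = 16.629 sabins.
V = 8·5·4 = 160 m³.
RT60 = 0.161 · V / A = 0.161 × 160 / 16.629 = 1.55 s.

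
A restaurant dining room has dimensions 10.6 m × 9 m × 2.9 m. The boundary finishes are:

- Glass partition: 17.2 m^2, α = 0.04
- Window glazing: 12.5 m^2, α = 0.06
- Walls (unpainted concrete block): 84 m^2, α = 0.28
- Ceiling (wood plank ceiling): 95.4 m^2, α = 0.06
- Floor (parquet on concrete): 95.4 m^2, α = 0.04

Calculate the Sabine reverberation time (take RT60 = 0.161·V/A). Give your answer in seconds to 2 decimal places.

A = Σ Sᵢαᵢ = 17.2·0.04 + 12.5·0.06 + 84·0.28 + 95.4·0.06 + 95.4·0.04 = 34.498 sabins.
Volume V = 10.6 × 9 × 2.9 = 276.66 m³.
RT60 = 0.161 · V / A = 0.161 × 276.66 / 34.498 = 1.29 s.

1.29 seconds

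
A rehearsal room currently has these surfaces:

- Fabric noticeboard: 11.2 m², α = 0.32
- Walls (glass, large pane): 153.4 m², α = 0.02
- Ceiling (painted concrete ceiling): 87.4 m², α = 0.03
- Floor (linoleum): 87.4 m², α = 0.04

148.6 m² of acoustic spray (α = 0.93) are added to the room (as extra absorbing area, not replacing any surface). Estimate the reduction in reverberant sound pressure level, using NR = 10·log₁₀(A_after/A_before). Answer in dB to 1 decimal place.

Equivalent absorption area: A_before = 11.2×0.32 + 153.4×0.02 + 87.4×0.03 + 87.4×0.04 = 12.770 m².
Added absorption = 148.6 × 0.93 = 138.198 sabins.
New total A_after = 150.968 sabins.
NR = 10·log₁₀(150.968/12.770) = 10.7 dB.

10.7 dB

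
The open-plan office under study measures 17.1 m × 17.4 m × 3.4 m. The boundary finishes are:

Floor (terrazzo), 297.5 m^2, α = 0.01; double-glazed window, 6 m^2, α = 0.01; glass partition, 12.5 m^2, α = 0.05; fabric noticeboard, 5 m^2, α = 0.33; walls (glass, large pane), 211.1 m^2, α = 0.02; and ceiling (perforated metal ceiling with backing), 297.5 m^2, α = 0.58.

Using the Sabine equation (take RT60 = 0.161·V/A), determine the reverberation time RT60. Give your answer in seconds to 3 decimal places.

0.895 seconds

A = Σ Sᵢαᵢ = 297.5×0.01 + 6×0.01 + 12.5×0.05 + 5×0.33 + 211.1×0.02 + 297.5×0.58 = 182.082 sabins.
Room volume: 1011.636 m³.
RT60 = 0.161 · V / A = 0.161 × 1011.636 / 182.082 = 0.895 s.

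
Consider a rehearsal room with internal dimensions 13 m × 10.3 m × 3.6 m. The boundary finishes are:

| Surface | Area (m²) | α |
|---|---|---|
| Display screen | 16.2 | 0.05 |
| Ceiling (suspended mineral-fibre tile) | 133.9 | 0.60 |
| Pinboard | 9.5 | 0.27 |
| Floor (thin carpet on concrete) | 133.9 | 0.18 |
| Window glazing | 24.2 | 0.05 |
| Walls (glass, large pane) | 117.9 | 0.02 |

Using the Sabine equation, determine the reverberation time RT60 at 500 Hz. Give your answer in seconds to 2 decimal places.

Total absorption A = 16.2×0.05 + 133.9×0.60 + 9.5×0.27 + 133.9×0.18 + 24.2×0.05 + 117.9×0.02
  = 0.810 + 80.340 + 2.565 + 24.102 + 1.210 + 2.358 = 111.385 m² sabins.
Volume V = 13 × 10.3 × 3.6 = 482.04 m³.
T = 0.161 V/A = 0.161·482.04/111.385 = 0.70 s.

0.70 seconds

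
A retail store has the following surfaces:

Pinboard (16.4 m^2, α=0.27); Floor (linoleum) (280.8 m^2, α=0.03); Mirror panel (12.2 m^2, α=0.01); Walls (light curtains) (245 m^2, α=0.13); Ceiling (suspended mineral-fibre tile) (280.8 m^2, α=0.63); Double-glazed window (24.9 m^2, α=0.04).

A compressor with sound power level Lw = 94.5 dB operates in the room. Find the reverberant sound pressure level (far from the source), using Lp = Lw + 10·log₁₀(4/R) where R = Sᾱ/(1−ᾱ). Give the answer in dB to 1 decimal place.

75.7 dB

Σ(Sᵢαᵢ) = 16.4·0.27 + 280.8·0.03 + 12.2·0.01 + 245·0.13 + 280.8·0.63 + 24.9·0.04 = 222.724; total area S = 860.1 m^2.
ᾱ = 222.724/860.1 = 0.2590; R = Sᾱ/(1−ᾱ) = 222.724/(1−0.2590) = 300.572 m^2.
Lp = 94.5 + 10·log₁₀(4/300.572) = 94.5 + (-18.76) = 75.7 dB.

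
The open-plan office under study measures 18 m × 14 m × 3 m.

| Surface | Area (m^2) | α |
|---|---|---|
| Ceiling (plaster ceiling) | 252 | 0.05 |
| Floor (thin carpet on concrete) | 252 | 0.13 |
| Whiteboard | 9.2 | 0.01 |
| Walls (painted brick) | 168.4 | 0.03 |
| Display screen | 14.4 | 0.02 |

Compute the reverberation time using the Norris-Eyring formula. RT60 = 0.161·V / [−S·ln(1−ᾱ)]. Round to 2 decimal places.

S = Σ Sᵢ = 696.0 m^2.
Absorption A = 252×0.05 + 252×0.13 + 9.2×0.01 + 168.4×0.03 + 14.4×0.02 = 50.792 sabins.
ᾱ = 50.792 / 696.0 = 0.0730.
Eyring denominator: −S ln(1−ᾱ) = 52.758.
V = 18 × 14 × 3 = 756 m³.
T = 0.161·V/[−S·ln(1−ᾱ)] = 0.161·756/52.758 = 2.31 s.

2.31 seconds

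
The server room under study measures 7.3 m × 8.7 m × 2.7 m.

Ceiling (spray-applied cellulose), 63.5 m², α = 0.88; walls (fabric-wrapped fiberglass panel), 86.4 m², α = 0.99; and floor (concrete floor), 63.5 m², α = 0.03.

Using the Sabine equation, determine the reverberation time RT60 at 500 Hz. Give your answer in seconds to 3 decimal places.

0.193 seconds

Summing Sᵢαᵢ: 55.880 + 85.536 + 1.905 → A = 143.321 sabins.
Volume V = 7.3 × 8.7 × 2.7 = 171.477 m³.
T = 0.161 V/A = 0.161·171.477/143.321 = 0.193 s.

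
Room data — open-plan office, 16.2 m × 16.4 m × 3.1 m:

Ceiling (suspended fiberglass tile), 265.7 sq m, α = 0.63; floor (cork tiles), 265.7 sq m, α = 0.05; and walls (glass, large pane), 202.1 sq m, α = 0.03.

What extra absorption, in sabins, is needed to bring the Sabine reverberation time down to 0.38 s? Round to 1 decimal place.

Total absorption A₁ = 265.7×0.63 + 265.7×0.05 + 202.1×0.03
  = 167.391 + 13.285 + 6.063 = 186.739 sq m sabins.
V = 823.608 m³. Required absorption A₂ = 0.161 × 823.608 / 0.38 = 348.950 sabins.
Shortfall: 348.950 − 186.739 = 162.2 sabins.

162.2 sabins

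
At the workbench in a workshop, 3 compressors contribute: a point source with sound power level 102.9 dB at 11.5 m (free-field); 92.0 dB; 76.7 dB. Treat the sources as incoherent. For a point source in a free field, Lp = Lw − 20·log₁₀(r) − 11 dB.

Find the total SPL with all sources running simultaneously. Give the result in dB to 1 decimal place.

92.2 dB

Source at 11.5 m: Lp = 102.9 − 20·log₁₀(11.5) − 11 = 70.7 dB.
Converting to relative power and adding: 10^(70.7/10) + 10^(92.0/10) + 10^(76.7/10) = 1.643e+09.
L_total = 10·log₁₀(1.643e+09) = 92.2 dB.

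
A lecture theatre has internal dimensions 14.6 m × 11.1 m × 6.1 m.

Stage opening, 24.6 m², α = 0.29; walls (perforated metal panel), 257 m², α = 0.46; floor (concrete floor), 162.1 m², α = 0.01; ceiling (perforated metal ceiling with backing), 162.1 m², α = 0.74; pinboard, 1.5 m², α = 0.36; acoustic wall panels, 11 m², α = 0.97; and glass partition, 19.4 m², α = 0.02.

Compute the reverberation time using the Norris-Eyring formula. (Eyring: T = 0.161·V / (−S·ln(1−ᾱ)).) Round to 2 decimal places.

0.48 seconds

S = Σ Sᵢ = 637.7 m².
Σ(Sᵢαᵢ) = 24.6×0.29 + 257×0.46 + 162.1×0.01 + 162.1×0.74 + 1.5×0.36 + 11×0.97 + 19.4×0.02 = 258.527.
Mean coefficient ᾱ = A/S = 0.4054.
−S·ln(1−ᾱ) = −637.7 × ln(1 − 0.4054) = 331.519.
V = 14.6 × 11.1 × 6.1 = 988.566 m³.
T = 0.161·V/[−S·ln(1−ᾱ)] = 0.161·988.566/331.519 = 0.48 s.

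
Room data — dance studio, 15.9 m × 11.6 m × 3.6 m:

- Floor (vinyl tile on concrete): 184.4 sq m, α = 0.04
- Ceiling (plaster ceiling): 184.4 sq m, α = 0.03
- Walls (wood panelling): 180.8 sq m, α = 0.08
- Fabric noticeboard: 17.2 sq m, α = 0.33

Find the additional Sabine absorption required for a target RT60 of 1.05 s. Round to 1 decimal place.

Summing Sᵢαᵢ: 7.376 + 5.532 + 14.464 + 5.676 → A₁ = 33.048 sabins.
For T = 1.05 s, need A₂ = 0.161·V/T = 0.161·663.984/1.05 = 101.811 sabins.
Additional absorption ΔA = 101.811 − 33.048 = 68.8 sabins.

68.8 sabins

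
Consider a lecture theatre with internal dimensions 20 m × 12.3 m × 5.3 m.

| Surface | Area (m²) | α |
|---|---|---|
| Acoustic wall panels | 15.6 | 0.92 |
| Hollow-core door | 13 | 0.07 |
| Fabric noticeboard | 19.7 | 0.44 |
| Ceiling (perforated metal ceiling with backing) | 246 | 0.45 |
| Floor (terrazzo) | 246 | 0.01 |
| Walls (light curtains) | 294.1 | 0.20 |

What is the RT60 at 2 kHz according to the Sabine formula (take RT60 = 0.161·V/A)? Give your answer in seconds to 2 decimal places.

1.07 seconds

Equivalent absorption area: A = 15.6*0.92 + 13*0.07 + 19.7*0.44 + 246*0.45 + 246*0.01 + 294.1*0.20 = 195.910 m².
Room volume: 1303.8 m³.
Sabine: RT60 = 0.161 × 1303.8 / 195.910 = 1.07 s.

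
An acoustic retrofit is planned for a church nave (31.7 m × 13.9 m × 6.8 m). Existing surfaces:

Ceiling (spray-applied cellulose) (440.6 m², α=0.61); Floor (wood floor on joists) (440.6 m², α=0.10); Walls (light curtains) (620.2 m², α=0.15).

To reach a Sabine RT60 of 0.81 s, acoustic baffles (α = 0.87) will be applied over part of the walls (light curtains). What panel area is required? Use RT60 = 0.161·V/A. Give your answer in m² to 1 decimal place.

Total absorption A₁ = 440.6·0.61 + 440.6·0.10 + 620.2·0.15
  = 268.766 + 44.060 + 93.030 = 405.856 m² sabins.
V = 2996.284 m³. Target absorption A₂ = 0.161 × 2996.284 / 0.81 = 595.558 sabins.
Absorption to add: 595.558 − 405.856 = 189.702 sabins.
Net gain per m²: Δα = 0.87 − 0.15 = 0.72.
Area = ΔA/Δα = 189.702/0.72 = 263.5 m².

263.5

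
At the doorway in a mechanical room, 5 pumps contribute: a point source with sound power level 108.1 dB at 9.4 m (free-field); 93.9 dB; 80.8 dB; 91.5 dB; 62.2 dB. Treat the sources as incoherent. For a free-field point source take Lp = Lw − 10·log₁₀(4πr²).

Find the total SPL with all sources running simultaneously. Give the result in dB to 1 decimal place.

Source at 9.4 m: Lp = 108.1 − 10·log₁₀(4π·9.4²) = 108.1 − 10·log₁₀(1110.365) = 77.6 dB.
Sum in the linear (power) domain: Σ 10^(Lᵢ/10) = 10^(77.6/10) + 10^(93.9/10) + 10^(80.8/10) + 10^(91.5/10) + 10^(62.2/10) = 4.047e+09.
Back to dB: 10·log₁₀ Σ = 96.1 dB.

96.1 dB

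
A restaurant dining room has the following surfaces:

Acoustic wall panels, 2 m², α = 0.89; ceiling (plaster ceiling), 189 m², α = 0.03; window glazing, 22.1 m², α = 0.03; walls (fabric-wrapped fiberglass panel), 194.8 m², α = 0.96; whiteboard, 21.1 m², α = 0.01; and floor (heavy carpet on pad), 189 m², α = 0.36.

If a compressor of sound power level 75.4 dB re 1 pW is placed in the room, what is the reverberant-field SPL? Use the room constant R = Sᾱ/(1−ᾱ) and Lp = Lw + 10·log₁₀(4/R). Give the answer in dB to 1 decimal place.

A = 263.372 sabins; S = 618.0 m².
ᾱ = 263.372/618.0 = 0.4262; R = Sᾱ/(1−ᾱ) = 263.372/(1−0.4262) = 458.996 m².
Lp = 75.4 + 10·log₁₀(4/458.996) = 75.4 + (-20.60) = 54.8 dB.

54.8 dB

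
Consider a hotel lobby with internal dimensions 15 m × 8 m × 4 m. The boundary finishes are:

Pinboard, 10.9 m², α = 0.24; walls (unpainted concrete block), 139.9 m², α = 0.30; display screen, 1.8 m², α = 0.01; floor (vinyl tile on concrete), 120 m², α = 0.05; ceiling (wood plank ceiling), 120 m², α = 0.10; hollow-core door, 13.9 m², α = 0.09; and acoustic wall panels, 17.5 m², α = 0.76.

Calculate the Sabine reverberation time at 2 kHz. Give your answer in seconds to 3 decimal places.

Summing Sᵢαᵢ: 2.616 + 41.970 + 0.018 + 6.000 + 12.000 + 1.251 + 13.300 → A = 77.155 sabins.
Volume V = 15 × 8 × 4 = 480 m³.
Sabine: RT60 = 0.161 × 480 / 77.155 = 1.002 s.

1.002 sec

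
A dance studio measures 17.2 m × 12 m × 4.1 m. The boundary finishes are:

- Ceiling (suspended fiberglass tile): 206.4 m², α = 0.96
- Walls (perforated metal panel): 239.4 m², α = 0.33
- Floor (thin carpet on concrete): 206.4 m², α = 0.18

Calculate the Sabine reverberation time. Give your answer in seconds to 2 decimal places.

0.43 seconds

Summing Sᵢαᵢ: 198.144 + 79.002 + 37.152 → A = 314.298 sabins.
Room volume: 846.24 m³.
T = 0.161 V/A = 0.161·846.24/314.298 = 0.43 s.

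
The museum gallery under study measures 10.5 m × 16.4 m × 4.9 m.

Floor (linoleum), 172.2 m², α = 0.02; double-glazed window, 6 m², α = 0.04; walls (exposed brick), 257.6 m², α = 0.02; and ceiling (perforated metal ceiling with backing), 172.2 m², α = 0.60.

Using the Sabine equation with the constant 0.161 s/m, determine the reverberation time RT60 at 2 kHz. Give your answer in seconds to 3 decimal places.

Summing Sᵢαᵢ: 3.444 + 0.240 + 5.152 + 103.320 → A = 112.156 sabins.
Volume V = 10.5 × 16.4 × 4.9 = 843.78 m³.
Sabine: RT60 = 0.161 × 843.78 / 112.156 = 1.211 s.

1.211 seconds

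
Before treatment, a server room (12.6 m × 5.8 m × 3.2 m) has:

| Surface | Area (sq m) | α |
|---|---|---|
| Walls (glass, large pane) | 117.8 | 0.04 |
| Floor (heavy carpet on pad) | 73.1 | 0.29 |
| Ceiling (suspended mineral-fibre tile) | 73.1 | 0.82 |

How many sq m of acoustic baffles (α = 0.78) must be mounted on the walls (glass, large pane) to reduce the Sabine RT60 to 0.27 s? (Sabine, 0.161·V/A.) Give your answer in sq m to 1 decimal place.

72.4

Equivalent absorption area: A₁ = 117.8·0.04 + 73.1·0.29 + 73.1·0.82 = 85.853 sq m.
Required A₂ = 0.161·233.856/0.27 = 139.447 sabins.
Absorption to add: 139.447 − 85.853 = 53.594 sabins.
Each sq m of panel replacing the walls (glass, large pane) adds (0.78 − 0.04) = 0.74 sabins.
Area = ΔA/Δα = 53.594/0.74 = 72.4 sq m.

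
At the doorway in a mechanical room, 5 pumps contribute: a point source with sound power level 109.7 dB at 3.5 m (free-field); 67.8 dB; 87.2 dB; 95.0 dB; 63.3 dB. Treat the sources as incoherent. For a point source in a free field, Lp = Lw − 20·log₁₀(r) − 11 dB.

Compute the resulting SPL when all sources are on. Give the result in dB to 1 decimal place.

Source at 3.5 m: Lp = 109.7 − 20·log₁₀(3.5) − 11 = 87.8 dB.
Sum in the linear (power) domain: Σ 10^(Lᵢ/10) = 10^(87.8/10) + 10^(67.8/10) + 10^(87.2/10) + 10^(95.0/10) + 10^(63.3/10) = 4.298e+09.
Back to dB: 10·log₁₀ Σ = 96.3 dB.

96.3 dB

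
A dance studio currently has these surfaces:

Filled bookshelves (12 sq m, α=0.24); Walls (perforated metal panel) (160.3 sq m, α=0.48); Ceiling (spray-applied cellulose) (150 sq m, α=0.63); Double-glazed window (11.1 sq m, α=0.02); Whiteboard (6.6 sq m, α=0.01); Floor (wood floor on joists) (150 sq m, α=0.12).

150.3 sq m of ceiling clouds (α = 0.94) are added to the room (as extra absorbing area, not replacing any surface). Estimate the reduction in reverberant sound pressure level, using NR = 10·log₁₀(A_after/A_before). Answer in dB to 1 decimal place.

2.4 dB

A_before = Σ Sᵢαᵢ = 12*0.24 + 160.3*0.48 + 150*0.63 + 11.1*0.02 + 6.6*0.01 + 150*0.12 = 192.612 sabins.
Added absorption = 150.3 × 0.94 = 141.282 sabins.
A_after = 192.612 + 141.282 = 333.894 sabins.
NR = 10·log₁₀(333.894/192.612) = 2.4 dB.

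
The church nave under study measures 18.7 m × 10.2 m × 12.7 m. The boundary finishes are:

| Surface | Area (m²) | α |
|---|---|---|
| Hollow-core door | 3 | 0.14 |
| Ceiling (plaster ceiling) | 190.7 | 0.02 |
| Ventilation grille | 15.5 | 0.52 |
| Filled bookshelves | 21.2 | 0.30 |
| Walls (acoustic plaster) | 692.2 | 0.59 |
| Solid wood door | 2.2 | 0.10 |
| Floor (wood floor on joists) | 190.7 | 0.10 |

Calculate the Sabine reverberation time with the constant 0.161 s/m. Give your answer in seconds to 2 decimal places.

Equivalent absorption area: A = 3×0.14 + 190.7×0.02 + 15.5×0.52 + 21.2×0.30 + 692.2×0.59 + 2.2×0.10 + 190.7×0.10 = 446.342 m².
Volume V = 18.7 × 10.2 × 12.7 = 2422.398 m³.
T = 0.161 V/A = 0.161·2422.398/446.342 = 0.87 s.

0.87 s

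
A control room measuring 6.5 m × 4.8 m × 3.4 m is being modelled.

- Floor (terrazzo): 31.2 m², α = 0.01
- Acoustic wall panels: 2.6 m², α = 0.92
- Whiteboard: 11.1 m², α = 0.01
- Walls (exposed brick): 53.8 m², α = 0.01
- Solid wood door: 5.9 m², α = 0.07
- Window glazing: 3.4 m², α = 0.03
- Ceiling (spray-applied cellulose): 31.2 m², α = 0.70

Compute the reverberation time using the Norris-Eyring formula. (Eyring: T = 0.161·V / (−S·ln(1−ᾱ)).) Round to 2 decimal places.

S = Σ Sᵢ = 139.2 m².
Σ(Sᵢαᵢ) = 31.2·0.01 + 2.6·0.92 + 11.1·0.01 + 53.8·0.01 + 5.9·0.07 + 3.4·0.03 + 31.2·0.70 = 25.708.
ᾱ = 25.708 / 139.2 = 0.1847.
Eyring denominator: −S ln(1−ᾱ) = 28.425.
V = 6.5 × 4.8 × 3.4 = 106.08 m³.
RT60 = 0.161 × 106.08 / 28.425 = 0.60 s.

0.60 seconds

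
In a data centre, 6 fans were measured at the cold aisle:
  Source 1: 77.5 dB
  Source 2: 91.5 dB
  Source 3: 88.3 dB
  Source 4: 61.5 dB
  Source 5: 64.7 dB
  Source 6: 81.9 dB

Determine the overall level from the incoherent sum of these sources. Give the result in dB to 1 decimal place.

Sum in the linear (power) domain: Σ 10^(Lᵢ/10) = 10^(77.5/10) + 10^(91.5/10) + 10^(88.3/10) + 10^(61.5/10) + 10^(64.7/10) + 10^(81.9/10) = 2.304e+09.
Combined level = 10 log₁₀(2.304e+09) = 93.6 dB.

93.6 dB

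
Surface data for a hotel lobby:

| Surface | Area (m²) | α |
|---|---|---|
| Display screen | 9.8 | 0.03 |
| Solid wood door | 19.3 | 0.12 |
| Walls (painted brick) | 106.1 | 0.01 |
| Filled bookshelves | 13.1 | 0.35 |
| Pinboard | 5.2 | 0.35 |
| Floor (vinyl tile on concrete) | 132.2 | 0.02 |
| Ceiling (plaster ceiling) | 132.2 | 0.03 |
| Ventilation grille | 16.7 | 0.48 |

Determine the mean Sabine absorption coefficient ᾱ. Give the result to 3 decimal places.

0.057

Total surface area S = 434.6 m².
A = 9.8*0.03 + 19.3*0.12 + 106.1*0.01 + 13.1*0.35 + 5.2*0.35 + 132.2*0.02 + 132.2*0.03 + 16.7*0.48 = 24.702 sabins.
ᾱ = 24.702 / 434.6 = 0.057.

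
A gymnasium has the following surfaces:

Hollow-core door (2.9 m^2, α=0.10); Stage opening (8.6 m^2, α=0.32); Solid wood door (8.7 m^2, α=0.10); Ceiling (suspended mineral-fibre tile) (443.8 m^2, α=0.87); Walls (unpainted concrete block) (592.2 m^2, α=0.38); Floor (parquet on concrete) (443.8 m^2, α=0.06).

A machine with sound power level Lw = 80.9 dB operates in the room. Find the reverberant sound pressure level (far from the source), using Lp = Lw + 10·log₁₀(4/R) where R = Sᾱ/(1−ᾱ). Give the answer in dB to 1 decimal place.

56.4 dB

A = 641.682 sabins; S = 1500.0 m^2.
ᾱ = 0.4278, so room constant R = A/(1−ᾱ) = 1121.430 m^2.
Lp = Lw + 10 log₁₀(4/R) = 80.9 -24.48 = 56.4 dB.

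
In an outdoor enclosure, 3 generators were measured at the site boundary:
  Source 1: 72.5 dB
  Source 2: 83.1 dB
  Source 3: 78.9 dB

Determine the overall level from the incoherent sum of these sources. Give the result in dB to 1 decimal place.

Converting to relative power and adding: 10^(72.5/10) + 10^(83.1/10) + 10^(78.9/10) = 2.996e+08.
Back to dB: 10·log₁₀ Σ = 84.8 dB.

84.8 dB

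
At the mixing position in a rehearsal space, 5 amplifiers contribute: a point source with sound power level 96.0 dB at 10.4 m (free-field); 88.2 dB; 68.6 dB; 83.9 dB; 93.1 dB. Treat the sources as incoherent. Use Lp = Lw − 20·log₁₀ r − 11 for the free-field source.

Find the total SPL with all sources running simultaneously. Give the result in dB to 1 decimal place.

94.7 dB

Source at 10.4 m: Lp = 96.0 − 20·log₁₀(10.4) − 11 = 64.7 dB.
Converting to relative power and adding: 10^(64.7/10) + 10^(88.2/10) + 10^(68.6/10) + 10^(83.9/10) + 10^(93.1/10) = 2.958e+09.
L_total = 10·log₁₀(2.958e+09) = 94.7 dB.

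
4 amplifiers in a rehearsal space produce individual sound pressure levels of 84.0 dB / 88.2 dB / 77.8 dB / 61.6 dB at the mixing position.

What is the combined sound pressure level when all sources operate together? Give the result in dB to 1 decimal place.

Sum in the linear (power) domain: Σ 10^(Lᵢ/10) = 10^(84.0/10) + 10^(88.2/10) + 10^(77.8/10) + 10^(61.6/10) = 9.736e+08.
Combined level = 10 log₁₀(9.736e+08) = 89.9 dB.

89.9 dB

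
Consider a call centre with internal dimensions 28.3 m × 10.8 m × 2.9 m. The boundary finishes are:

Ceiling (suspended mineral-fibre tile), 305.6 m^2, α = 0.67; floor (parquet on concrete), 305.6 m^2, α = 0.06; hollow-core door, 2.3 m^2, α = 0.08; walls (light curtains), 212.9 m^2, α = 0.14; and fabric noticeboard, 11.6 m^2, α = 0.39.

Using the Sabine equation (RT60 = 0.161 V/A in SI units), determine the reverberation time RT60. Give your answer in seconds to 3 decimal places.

0.554 seconds

Summing Sᵢαᵢ: 204.752 + 18.336 + 0.184 + 29.806 + 4.524 → A = 257.602 sabins.
Volume V = 28.3 × 10.8 × 2.9 = 886.356 m³.
Sabine: RT60 = 0.161 × 886.356 / 257.602 = 0.554 s.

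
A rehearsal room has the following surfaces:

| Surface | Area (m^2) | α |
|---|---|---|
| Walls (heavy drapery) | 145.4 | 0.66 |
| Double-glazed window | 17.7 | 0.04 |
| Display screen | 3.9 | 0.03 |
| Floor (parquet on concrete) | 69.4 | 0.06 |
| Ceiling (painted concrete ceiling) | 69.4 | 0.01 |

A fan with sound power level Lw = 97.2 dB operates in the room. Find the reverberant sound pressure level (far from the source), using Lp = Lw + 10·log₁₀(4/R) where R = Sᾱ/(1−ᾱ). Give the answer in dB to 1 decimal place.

A = 101.647 sabins; S = 305.8 m^2.
ᾱ = 101.647/305.8 = 0.3324; R = Sᾱ/(1−ᾱ) = 101.647/(1−0.3324) = 152.257 m^2.
Lp = 97.2 + 10·log₁₀(4/152.257) = 97.2 + (-15.81) = 81.4 dB.

81.4 dB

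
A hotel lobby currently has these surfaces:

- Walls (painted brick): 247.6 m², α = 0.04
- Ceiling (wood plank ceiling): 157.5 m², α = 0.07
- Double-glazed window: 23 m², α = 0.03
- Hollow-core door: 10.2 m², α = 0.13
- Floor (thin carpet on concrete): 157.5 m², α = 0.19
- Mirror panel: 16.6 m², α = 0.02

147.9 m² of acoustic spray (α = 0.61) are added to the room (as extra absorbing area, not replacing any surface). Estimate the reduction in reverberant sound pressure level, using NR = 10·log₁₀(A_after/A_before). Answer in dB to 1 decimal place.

4.3 dB

Summing Sᵢαᵢ: 9.904 + 11.025 + 0.690 + 1.326 + 29.925 + 0.332 → A_before = 53.202 sabins.
Added absorption = 147.9 × 0.61 = 90.219 sabins.
New total A_after = 143.421 sabins.
Reduction = 10 log₁₀(A_after/A_before) = 10 log₁₀(2.6958) = 4.3 dB.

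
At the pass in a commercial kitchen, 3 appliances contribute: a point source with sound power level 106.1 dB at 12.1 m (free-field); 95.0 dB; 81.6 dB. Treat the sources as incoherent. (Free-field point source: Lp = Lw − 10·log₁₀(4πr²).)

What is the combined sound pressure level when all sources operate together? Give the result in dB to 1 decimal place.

Source at 12.1 m: Lp = 106.1 − 10·log₁₀(4π·12.1²) = 106.1 − 10·log₁₀(1839.842) = 73.5 dB.
Converting to relative power and adding: 10^(73.5/10) + 10^(95.0/10) + 10^(81.6/10) = 3.329e+09.
L_total = 10·log₁₀(3.329e+09) = 95.2 dB.

95.2 dB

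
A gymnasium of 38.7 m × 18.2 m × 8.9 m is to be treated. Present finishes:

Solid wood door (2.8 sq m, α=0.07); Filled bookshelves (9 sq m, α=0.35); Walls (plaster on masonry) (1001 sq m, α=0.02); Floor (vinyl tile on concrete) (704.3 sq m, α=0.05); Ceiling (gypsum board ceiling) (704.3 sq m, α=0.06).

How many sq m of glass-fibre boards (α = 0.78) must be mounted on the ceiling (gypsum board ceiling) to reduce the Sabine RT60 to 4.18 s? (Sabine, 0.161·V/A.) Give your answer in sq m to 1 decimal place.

195.3

Total absorption A₁ = 2.8·0.07 + 9·0.35 + 1001·0.02 + 704.3·0.05 + 704.3·0.06
  = 0.196 + 3.150 + 20.020 + 35.215 + 42.258 = 100.839 sq m sabins.
Required A₂ = 0.161·6268.626/4.18 = 241.447 sabins.
ΔA needed = 241.447 − 100.839 = 140.608 sabins.
Net gain per sq m: Δα = 0.78 − 0.06 = 0.72.
Area = ΔA/Δα = 140.608/0.72 = 195.3 sq m.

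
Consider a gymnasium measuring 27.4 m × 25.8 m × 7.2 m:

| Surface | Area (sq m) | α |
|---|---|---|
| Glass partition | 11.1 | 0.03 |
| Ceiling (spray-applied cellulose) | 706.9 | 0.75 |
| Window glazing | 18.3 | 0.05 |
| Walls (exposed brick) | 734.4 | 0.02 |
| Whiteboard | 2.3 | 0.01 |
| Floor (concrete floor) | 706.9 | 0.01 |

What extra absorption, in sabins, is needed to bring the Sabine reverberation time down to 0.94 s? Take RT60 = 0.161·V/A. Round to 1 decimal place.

Total absorption A₁ = 11.1×0.03 + 706.9×0.75 + 18.3×0.05 + 734.4×0.02 + 2.3×0.01 + 706.9×0.01
  = 0.333 + 530.175 + 0.915 + 14.688 + 0.023 + 7.069 = 553.203 sq m sabins.
V = 5089.824 m³. Required absorption A₂ = 0.161 × 5089.824 / 0.94 = 871.768 sabins.
ΔA = A₂ − A₁ = 871.768 − 553.203 = 318.6 sabins.

318.6 sabins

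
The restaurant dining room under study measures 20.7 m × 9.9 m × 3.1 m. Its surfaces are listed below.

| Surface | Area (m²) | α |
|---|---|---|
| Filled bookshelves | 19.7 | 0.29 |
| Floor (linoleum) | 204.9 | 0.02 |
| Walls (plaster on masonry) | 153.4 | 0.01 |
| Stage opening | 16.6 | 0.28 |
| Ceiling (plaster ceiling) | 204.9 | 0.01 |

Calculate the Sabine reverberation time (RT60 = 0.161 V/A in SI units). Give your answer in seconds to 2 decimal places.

A = Σ Sᵢαᵢ = 19.7·0.29 + 204.9·0.02 + 153.4·0.01 + 16.6·0.28 + 204.9·0.01 = 18.042 sabins.
V = 20.7·9.9·3.1 = 635.283 m³.
T = 0.161 V/A = 0.161·635.283/18.042 = 5.67 s.

5.67 seconds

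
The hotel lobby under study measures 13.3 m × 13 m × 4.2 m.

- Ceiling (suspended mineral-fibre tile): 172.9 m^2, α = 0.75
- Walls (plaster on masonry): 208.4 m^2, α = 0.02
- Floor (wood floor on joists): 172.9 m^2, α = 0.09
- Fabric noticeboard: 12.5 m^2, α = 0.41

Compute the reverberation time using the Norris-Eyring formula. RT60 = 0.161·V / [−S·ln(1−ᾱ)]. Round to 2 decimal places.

S = Σ Sᵢ = 566.7 m^2.
Σ(Sᵢαᵢ) = 172.9×0.75 + 208.4×0.02 + 172.9×0.09 + 12.5×0.41 = 154.529.
Mean coefficient ᾱ = A/S = 0.2727.
Eyring denominator: −S ln(1−ᾱ) = 180.446.
V = 13.3 × 13 × 4.2 = 726.18 m³.
RT60 = 0.161 × 726.18 / 180.446 = 0.65 s.

0.65 s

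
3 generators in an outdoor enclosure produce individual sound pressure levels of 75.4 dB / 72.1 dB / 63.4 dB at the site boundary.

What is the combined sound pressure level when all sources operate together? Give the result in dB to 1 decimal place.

77.2 dB

Converting to relative power and adding: 10^(75.4/10) + 10^(72.1/10) + 10^(63.4/10) = 5.308e+07.
Back to dB: 10·log₁₀ Σ = 77.2 dB.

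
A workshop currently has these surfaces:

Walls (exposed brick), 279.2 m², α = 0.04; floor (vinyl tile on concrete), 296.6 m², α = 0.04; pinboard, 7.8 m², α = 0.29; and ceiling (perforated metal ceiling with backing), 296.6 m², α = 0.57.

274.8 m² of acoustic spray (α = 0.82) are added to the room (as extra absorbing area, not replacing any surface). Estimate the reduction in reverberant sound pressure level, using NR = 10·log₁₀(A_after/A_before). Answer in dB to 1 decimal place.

3.3 dB

Summing Sᵢαᵢ: 11.168 + 11.864 + 2.262 + 169.062 → A_before = 194.356 sabins.
Treatment contributes 274.8·0.82 = 225.336 sabins.
A_after = 194.356 + 225.336 = 419.692 sabins.
NR = 10·log₁₀(419.692/194.356) = 3.3 dB.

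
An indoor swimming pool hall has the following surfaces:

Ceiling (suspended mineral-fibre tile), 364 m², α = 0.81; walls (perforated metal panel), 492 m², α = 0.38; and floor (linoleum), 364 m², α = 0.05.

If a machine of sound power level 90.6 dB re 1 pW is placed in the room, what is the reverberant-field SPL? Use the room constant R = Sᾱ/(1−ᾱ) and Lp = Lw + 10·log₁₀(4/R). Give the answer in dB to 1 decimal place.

Σ(Sᵢαᵢ) = 364·0.81 + 492·0.38 + 364·0.05 = 500.000; total area S = 1220.0 m².
ᾱ = 500.000/1220.0 = 0.4098; R = Sᾱ/(1−ᾱ) = 500.000/(1−0.4098) = 847.170 m².
Lp = 90.6 + 10·log₁₀(4/847.170) = 90.6 + (-23.26) = 67.3 dB.

67.3 dB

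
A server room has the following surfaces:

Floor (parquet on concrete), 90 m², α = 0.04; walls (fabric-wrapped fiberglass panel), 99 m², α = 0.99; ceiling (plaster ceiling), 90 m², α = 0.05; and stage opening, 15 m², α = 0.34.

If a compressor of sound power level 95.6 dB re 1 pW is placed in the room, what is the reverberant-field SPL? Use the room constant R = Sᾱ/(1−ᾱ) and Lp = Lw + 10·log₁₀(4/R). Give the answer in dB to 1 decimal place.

79.1 dB

Σ(Sᵢαᵢ) = 90×0.04 + 99×0.99 + 90×0.05 + 15×0.34 = 111.210; total area S = 294.0 m².
ᾱ = 111.210/294.0 = 0.3783; R = Sᾱ/(1−ᾱ) = 111.210/(1−0.3783) = 178.880 m².
Lp = 95.6 + 10·log₁₀(4/178.880) = 95.6 + (-16.51) = 79.1 dB.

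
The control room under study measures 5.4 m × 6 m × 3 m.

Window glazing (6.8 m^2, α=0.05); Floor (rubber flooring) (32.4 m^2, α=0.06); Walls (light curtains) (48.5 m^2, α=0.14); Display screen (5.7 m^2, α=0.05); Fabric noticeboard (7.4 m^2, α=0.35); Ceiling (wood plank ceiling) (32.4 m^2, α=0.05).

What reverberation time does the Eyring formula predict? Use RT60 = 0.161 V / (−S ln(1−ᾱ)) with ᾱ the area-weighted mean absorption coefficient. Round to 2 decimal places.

S = Σ Sᵢ = 133.2 m^2.
Σ(Sᵢαᵢ) = 6.8×0.05 + 32.4×0.06 + 48.5×0.14 + 5.7×0.05 + 7.4×0.35 + 32.4×0.05 = 13.569.
Mean coefficient ᾱ = A/S = 0.1019.
Eyring denominator: −S ln(1−ᾱ) = 14.316.
V = 5.4 × 6 × 3 = 97.2 m³.
T = 0.161·V/[−S·ln(1−ᾱ)] = 0.161·97.2/14.316 = 1.09 s.

1.09 seconds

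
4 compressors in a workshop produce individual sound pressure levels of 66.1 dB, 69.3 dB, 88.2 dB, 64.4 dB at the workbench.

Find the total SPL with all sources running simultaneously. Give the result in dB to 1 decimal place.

Sum in the linear (power) domain: Σ 10^(Lᵢ/10) = 10^(66.1/10) + 10^(69.3/10) + 10^(88.2/10) + 10^(64.4/10) = 6.76e+08.
Back to dB: 10·log₁₀ Σ = 88.3 dB.

88.3 dB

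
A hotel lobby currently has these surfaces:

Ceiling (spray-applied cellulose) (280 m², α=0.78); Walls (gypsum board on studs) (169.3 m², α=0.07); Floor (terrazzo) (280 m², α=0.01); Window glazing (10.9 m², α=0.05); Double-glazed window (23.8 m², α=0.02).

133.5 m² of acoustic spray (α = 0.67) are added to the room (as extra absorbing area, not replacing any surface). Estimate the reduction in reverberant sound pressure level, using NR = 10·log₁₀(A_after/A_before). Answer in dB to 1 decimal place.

A_before = Σ Sᵢαᵢ = 280*0.78 + 169.3*0.07 + 280*0.01 + 10.9*0.05 + 23.8*0.02 = 234.072 sabins.
Treatment contributes 133.5·0.67 = 89.445 sabins.
New total A_after = 323.517 sabins.
Reduction = 10 log₁₀(A_after/A_before) = 10 log₁₀(1.3821) = 1.4 dB.

1.4 dB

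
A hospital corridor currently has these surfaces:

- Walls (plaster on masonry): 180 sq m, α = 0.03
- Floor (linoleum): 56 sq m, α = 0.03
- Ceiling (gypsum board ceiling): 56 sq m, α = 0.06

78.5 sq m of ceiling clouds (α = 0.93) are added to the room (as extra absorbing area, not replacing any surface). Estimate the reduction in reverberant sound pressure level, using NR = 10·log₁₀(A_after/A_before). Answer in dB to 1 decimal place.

A_before = Σ Sᵢαᵢ = 180*0.03 + 56*0.03 + 56*0.06 = 10.440 sabins.
Treatment contributes 78.5·0.93 = 73.005 sabins.
New total A_after = 83.445 sabins.
Reduction = 10 log₁₀(A_after/A_before) = 10 log₁₀(7.9928) = 9.0 dB.

9.0 dB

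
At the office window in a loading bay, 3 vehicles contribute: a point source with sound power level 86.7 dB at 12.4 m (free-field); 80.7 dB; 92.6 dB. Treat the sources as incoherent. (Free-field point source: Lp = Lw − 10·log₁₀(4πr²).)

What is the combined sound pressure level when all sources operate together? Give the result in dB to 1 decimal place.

Source at 12.4 m: Lp = 86.7 − 10·log₁₀(4π·12.4²) = 86.7 − 10·log₁₀(1932.205) = 53.8 dB.
Sum in the linear (power) domain: Σ 10^(Lᵢ/10) = 10^(53.8/10) + 10^(80.7/10) + 10^(92.6/10) = 1.937e+09.
Combined level = 10 log₁₀(1.937e+09) = 92.9 dB.

92.9 dB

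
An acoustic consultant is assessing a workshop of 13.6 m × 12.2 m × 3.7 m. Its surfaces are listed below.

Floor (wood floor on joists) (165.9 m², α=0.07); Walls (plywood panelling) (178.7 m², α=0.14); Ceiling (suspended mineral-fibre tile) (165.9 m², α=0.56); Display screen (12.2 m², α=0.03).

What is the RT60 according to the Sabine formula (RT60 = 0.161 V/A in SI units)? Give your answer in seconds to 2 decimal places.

A = Σ Sᵢαᵢ = 165.9×0.07 + 178.7×0.14 + 165.9×0.56 + 12.2×0.03 = 129.901 sabins.
Room volume: 613.904 m³.
Sabine: RT60 = 0.161 × 613.904 / 129.901 = 0.76 s.

0.76 s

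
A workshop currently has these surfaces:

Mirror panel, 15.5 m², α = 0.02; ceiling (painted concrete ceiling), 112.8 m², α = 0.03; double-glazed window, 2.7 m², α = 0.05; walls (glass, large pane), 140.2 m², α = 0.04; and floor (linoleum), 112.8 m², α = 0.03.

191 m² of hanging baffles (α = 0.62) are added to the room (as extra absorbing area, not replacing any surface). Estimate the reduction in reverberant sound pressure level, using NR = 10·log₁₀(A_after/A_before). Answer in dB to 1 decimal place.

A_before = Σ Sᵢαᵢ = 15.5*0.02 + 112.8*0.03 + 2.7*0.05 + 140.2*0.04 + 112.8*0.03 = 12.821 sabins.
Added absorption = 191 × 0.62 = 118.420 sabins.
A_after = 12.821 + 118.420 = 131.241 sabins.
NR = 10·log₁₀(131.241/12.821) = 10.1 dB.

10.1 dB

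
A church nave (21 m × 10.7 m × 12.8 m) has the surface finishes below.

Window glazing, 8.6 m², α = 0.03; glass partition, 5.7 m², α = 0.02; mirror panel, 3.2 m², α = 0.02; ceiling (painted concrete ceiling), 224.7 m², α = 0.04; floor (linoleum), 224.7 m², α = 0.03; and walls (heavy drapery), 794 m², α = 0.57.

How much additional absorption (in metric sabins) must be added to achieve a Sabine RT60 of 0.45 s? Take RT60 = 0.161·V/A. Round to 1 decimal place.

Summing Sᵢαᵢ: 0.258 + 0.114 + 0.064 + 8.988 + 6.741 + 452.580 → A₁ = 468.745 sabins.
V = 2876.16 m³. Required absorption A₂ = 0.161 × 2876.16 / 0.45 = 1029.026 sabins.
Additional absorption ΔA = 1029.026 − 468.745 = 560.3 sabins.

560.3 sabins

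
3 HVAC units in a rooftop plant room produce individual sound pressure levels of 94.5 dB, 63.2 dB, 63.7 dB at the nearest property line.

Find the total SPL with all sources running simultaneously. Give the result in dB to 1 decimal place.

Converting to relative power and adding: 10^(94.5/10) + 10^(63.2/10) + 10^(63.7/10) = 2.823e+09.
Back to dB: 10·log₁₀ Σ = 94.5 dB.

94.5 dB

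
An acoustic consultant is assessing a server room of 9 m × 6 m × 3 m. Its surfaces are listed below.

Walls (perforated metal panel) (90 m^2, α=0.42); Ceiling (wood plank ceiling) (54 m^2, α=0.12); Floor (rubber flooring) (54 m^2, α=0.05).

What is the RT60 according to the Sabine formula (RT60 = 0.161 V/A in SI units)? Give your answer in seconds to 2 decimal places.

Equivalent absorption area: A = 90·0.42 + 54·0.12 + 54·0.05 = 46.980 m^2.
Volume V = 9 × 6 × 3 = 162 m³.
Sabine: RT60 = 0.161 × 162 / 46.980 = 0.56 s.

0.56 s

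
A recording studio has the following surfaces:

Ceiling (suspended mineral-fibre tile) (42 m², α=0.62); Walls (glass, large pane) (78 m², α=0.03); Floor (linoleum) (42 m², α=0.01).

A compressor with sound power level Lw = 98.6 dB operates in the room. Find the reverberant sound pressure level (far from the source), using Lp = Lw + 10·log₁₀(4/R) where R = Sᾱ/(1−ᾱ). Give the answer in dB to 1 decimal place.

A = 28.800 sabins; S = 162.0 m².
ᾱ = 0.1778, so room constant R = A/(1−ᾱ) = 35.028 m².
Lp = 98.6 + 10·log₁₀(4/35.028) = 98.6 + (-9.42) = 89.2 dB.

89.2 dB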